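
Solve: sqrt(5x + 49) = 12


Square both sides: 5x + 49 = 12^2 = 144
5x = 144 - 49 = 95
x = 19
Check: sqrt(5*19 + 49) = sqrt(144) = 12 ✓

x = 19


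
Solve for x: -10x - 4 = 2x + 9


Starting with: -10x - 4 = 2x + 9
Move all x terms to left: (-10 - 2)x = 9 + 4
Simplify: -12x = 13
Divide both sides by -12: x = -13/12

x = -13/12


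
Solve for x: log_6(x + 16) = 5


Convert to exponential form: x + 16 = 6^5 = 7776
x = 7776 - 16 = 7760
Check: log_6(7760 + 16) = log_6(7776) = log_6(7776) = 5 ✓

x = 7760


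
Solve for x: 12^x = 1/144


Express both sides with the same base.
1/144 = 12^(-2)
Since the bases match: x = -2

x = -2


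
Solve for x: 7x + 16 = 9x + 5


Starting with: 7x + 16 = 9x + 5
Move all x terms to left: (7 - 9)x = 5 - 16
Simplify: -2x = -11
Divide both sides by -2: x = 11/2

x = 11/2


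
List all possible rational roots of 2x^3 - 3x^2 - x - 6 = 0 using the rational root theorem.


Rational root theorem: possible roots are ±p/q where:
  p divides the constant term (-6): p ∈ {1, 2, 3, 6}
  q divides the leading coefficient (2): q ∈ {1, 2}

All possible rational roots: -6, -3, -2, -3/2, -1, -1/2, 1/2, 1, 3/2, 2, 3, 6

-6, -3, -2, -3/2, -1, -1/2, 1/2, 1, 3/2, 2, 3, 6


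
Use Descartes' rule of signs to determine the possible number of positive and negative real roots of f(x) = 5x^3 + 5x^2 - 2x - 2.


Descartes' rule of signs:

For positive roots, count sign changes in f(x) = 5x^3 + 5x^2 - 2x - 2:
Signs of coefficients: +, +, -, -
Number of sign changes: 1
Possible positive real roots: 1

For negative roots, examine f(-x) = -5x^3 + 5x^2 + 2x - 2:
Signs of coefficients: -, +, +, -
Number of sign changes: 2
Possible negative real roots: 2, 0

Positive roots: 1; Negative roots: 2 or 0


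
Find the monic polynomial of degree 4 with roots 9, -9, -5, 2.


A monic polynomial with roots 9, -9, -5, 2 is:
p(x) = (x - 9)(x + 9)(x + 5)(x - 2)
After multiplying by (x - 9): x - 9
After multiplying by (x + 9): x^2 - 81
After multiplying by (x + 5): x^3 + 5x^2 - 81x - 405
After multiplying by (x - 2): x^4 + 3x^3 - 91x^2 - 243x + 810

x^4 + 3x^3 - 91x^2 - 243x + 810


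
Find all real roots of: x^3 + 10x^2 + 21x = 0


The constant term is 0, so x = 0 is a root. Factor out x:
  x(x^2 + 10x + 21) = 0
Solve the quadratic x^2 + 10x + 21 = 0: discriminant = 10^2 - 4(1)(21) = 100 - 84 = 16.
sqrt(16) = 4, so x = (-10 ± 4)/2: x = -3 or x = -7.

x = -7, x = -3, x = 0


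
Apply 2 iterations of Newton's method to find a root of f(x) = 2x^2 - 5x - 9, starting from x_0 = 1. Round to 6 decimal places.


Newton's method: x_(n+1) = x_n - f(x_n)/f'(x_n)
f(x) = 2x^2 - 5x - 9
f'(x) = 4x - 5

Iteration 1:
  f(1.000000) = -12.000000
  f'(1.000000) = -1.000000
  x_1 = 1.000000 - (-12.000000)/(-1.000000) = -11.000000

Iteration 2:
  f(-11.000000) = 288.000000
  f'(-11.000000) = -49.000000
  x_2 = -11.000000 - (288.000000)/(-49.000000) = -5.122449

x_2 = -5.122449


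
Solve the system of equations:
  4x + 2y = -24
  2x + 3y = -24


Using Cramer's rule:
Determinant D = (4)(3) - (2)(2) = 12 - 4 = 8
Dx = (-24)(3) - (-24)(2) = -72 + 48 = -24
Dy = (4)(-24) - (2)(-24) = -96 + 48 = -48
x = Dx/D = -24/8 = -3
y = Dy/D = -48/8 = -6

x = -3, y = -6


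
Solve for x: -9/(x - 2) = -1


Multiply both sides by (x - 2): -9 = -1(x - 2)
Distribute: -9 = -x + 2
-x = -9 - 2 = -11
x = 11

x = 11


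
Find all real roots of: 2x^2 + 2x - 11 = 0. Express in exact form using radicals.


Using the quadratic formula: x = (-b ± sqrt(b^2 - 4ac)) / (2a)
Here a = 2, b = 2, c = -11
Discriminant = b^2 - 4ac = 2^2 - 4(2)(-11) = 4 + 88 = 92
Since discriminant = 92 > 0, there are two real roots.
x = (-2 ± 2*sqrt(23)) / 4
Simplifying: x = (-1 ± sqrt(23)) / 2
Numerically: x ≈ 1.8979 or x ≈ -2.8979

x = (-1 + sqrt(23)) / 2 or x = (-1 - sqrt(23)) / 2


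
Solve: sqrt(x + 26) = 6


Square both sides: x + 26 = 6^2 = 36
x = 36 - 26 = 10
x = 10
Check: sqrt(1*10 + 26) = sqrt(36) = 6 ✓

x = 10


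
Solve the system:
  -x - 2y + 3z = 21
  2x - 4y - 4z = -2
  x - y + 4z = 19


Using Cramer's rule. Expand each determinant along the first row.
D  = (-1)*[(-4)*4 - (-4)*(-1)] - (-2)*[2*4 - (-4)*1] + 3*[2*(-1) - (-4)*1]
  = (-1)*(-20) - (-2)*(12) + 3*(2) = 50
Dx = 21*[(-4)*4 - (-4)*(-1)] - (-2)*[(-2)*4 - (-4)*19] + 3*[(-2)*(-1) - (-4)*19]
  = 21*(-20) - (-2)*(68) + 3*(78) = -50
Dy = (-1)*[(-2)*4 - (-4)*19] - 21*[2*4 - (-4)*1] + 3*[2*19 - (-2)*1]
  = (-1)*(68) - 21*(12) + 3*(40) = -200
Dz = (-1)*[(-4)*19 - (-2)*(-1)] - (-2)*[2*19 - (-2)*1] + 21*[2*(-1) - (-4)*1]
  = (-1)*(-78) - (-2)*(40) + 21*(2) = 200
x = Dx/D = -50/50 = -1, y = Dy/D = -200/50 = -4, z = Dz/D = 200/50 = 4
Check eq1: (-1)(-1) + (-2)(-4) + (3)(4) = 21 = 21 ✓
Check eq2: (2)(-1) + (-4)(-4) + (-4)(4) = -2 = -2 ✓
Check eq3: (1)(-1) + (-1)(-4) + (4)(4) = 19 = 19 ✓

x = -1, y = -4, z = 4


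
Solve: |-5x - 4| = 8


An absolute value equation |expr| = 8 gives two cases:
Case 1: -5x - 4 = 8
  -5x = 12, so x = -12/5
Case 2: -5x - 4 = -8
  -5x = -4, so x = 4/5

x = -12/5, x = 4/5


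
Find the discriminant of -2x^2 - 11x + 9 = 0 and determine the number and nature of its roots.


For ax^2 + bx + c = 0, discriminant D = b^2 - 4ac
Here a = -2, b = -11, c = 9
D = (-11)^2 - 4(-2)(9) = 121 + 72 = 193

D = 193 > 0 but not a perfect square
The equation has 2 distinct real irrational roots.

Discriminant = 193, 2 distinct real irrational roots


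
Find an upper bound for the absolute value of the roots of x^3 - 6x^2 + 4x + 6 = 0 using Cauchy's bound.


Cauchy's bound: all roots r satisfy |r| <= 1 + max(|a_i/a_n|) for i = 0,...,n-1
where a_n is the leading coefficient.

Coefficients: [1, -6, 4, 6]
Leading coefficient a_n = 1
Ratios |a_i/a_n|: 6, 4, 6
Maximum ratio: 6
Cauchy's bound: |r| <= 1 + 6 = 7

Upper bound = 7


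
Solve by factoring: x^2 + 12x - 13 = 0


We need two numbers that multiply to -13 and add to 12.
Those numbers are -1 and 13 (since (-1) * 13 = -13 and (-1) + 13 = 12).
So x^2 + 12x - 13 = (x - 1)(x + 13) = 0
Setting each factor to zero: x = 1 or x = -13

x = -13, x = 1


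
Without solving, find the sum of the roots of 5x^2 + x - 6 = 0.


By Vieta's formulas for ax^2 + bx + c = 0:
  Sum of roots = -b/a
  Product of roots = c/a

Here a = 5, b = 1, c = -6
Sum = -(1)/5 = -1/5
Product = -6/5 = -6/5

Sum = -1/5


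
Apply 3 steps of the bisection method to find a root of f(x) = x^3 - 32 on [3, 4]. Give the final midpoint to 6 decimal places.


f(x) = x^3 - 32
f(3) = -5 < 0
f(4) = 32 > 0

Step 1: midpoint = (3.000000 + 4.000000)/2 = 3.500000
  f(3.500000) = 10.875000
  f(mid) > 0, so root is in [3.000000, 3.500000]

Step 2: midpoint = (3.000000 + 3.500000)/2 = 3.250000
  f(3.250000) = 2.328125
  f(mid) > 0, so root is in [3.000000, 3.250000]

Step 3: midpoint = (3.000000 + 3.250000)/2 = 3.125000
  f(3.125000) = -1.482422
  f(mid) < 0, so root is in [3.125000, 3.250000]

midpoint = 3.125000


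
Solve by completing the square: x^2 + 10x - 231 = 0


Start: x^2 + 10x - 231 = 0
Move constant: x^2 + 10x = 231
Half of 10 is 5, squared is 25
Add 25 to both sides: x^2 + 10x + 25 = 256
(x + 5)^2 = 256
x + 5 = ±16
x = -5 + 16 = 11 or x = -5 - 16 = -21

x = -21, x = 11


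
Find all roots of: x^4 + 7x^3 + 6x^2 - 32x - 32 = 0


Let p(x) = x^4 + 7x^3 + 6x^2 - 32x - 32. By the rational root theorem (leading coefficient 1), any rational root is an integer divisor of 32: try ±1, ±2, ... in turn.
Test x = 1: value = -50 ≠ 0.
Test x = -1: value = 0 ✓, so (x + 1) is a factor.
Synthetic division by (x + 1): bring down 1; 1(-1) + 7 = 6; 6(-1) + 6 = 0; 0(-1) - 32 = -32; (-32)(-1) - 32 = 0 → quotient x^3 + 6x^2 - 32, remainder 0.
Continue with the quotient x^3 + 6x^2 - 32 (candidates must divide 32; re-test x = -1 first in case it repeats).
Test x = -1: value = -27 ≠ 0.
Test x = 2: value = 0 ✓, so (x - 2) is a factor.
Synthetic division by (x - 2): bring down 1; 1(2) + 6 = 8; 8(2) + 0 = 16; 16(2) - 32 = 0 → quotient x^2 + 8x + 16, remainder 0.
Solve the quadratic x^2 + 8x + 16 = 0: discriminant = 8^2 - 4(1)(16) = 64 - 64 = 0.
Discriminant = 0, so a double root: x = -8/2 = -4.
Collecting all roots found:

x = -4 (multiplicity 2), x = -1, x = 2


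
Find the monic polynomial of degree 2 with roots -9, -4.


A monic polynomial with roots -9, -4 is:
p(x) = (x + 9)(x + 4)
After multiplying by (x + 9): x + 9
After multiplying by (x + 4): x^2 + 13x + 36

x^2 + 13x + 36


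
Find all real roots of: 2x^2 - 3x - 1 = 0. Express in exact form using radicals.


Using the quadratic formula: x = (-b ± sqrt(b^2 - 4ac)) / (2a)
Here a = 2, b = -3, c = -1
Discriminant = b^2 - 4ac = (-3)^2 - 4(2)(-1) = 9 + 8 = 17
Since discriminant = 17 > 0, there are two real roots.
x = (3 ± sqrt(17)) / 4
Numerically: x ≈ 1.7808 or x ≈ -0.2808

x = (3 + sqrt(17)) / 4 or x = (3 - sqrt(17)) / 4


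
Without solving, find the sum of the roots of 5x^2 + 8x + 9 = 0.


By Vieta's formulas for ax^2 + bx + c = 0:
  Sum of roots = -b/a
  Product of roots = c/a

Here a = 5, b = 8, c = 9
Sum = -(8)/5 = -8/5
Product = 9/5 = 9/5

Sum = -8/5


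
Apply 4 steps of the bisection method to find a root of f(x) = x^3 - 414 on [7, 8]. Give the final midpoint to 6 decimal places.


f(x) = x^3 - 414
f(7) = -71 < 0
f(8) = 98 > 0

Step 1: midpoint = (7.000000 + 8.000000)/2 = 7.500000
  f(7.500000) = 7.875000
  f(mid) > 0, so root is in [7.000000, 7.500000]

Step 2: midpoint = (7.000000 + 7.500000)/2 = 7.250000
  f(7.250000) = -32.921875
  f(mid) < 0, so root is in [7.250000, 7.500000]

Step 3: midpoint = (7.250000 + 7.500000)/2 = 7.375000
  f(7.375000) = -12.869141
  f(mid) < 0, so root is in [7.375000, 7.500000]

Step 4: midpoint = (7.375000 + 7.500000)/2 = 7.437500
  f(7.437500) = -2.584229
  f(mid) < 0, so root is in [7.437500, 7.500000]

midpoint = 7.437500


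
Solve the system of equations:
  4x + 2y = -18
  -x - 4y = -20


Using Cramer's rule:
Determinant D = (4)(-4) - (-1)(2) = -16 + 2 = -14
Dx = (-18)(-4) - (-20)(2) = 72 + 40 = 112
Dy = (4)(-20) - (-1)(-18) = -80 - 18 = -98
x = Dx/D = 112/-14 = -8
y = Dy/D = -98/-14 = 7

x = -8, y = 7


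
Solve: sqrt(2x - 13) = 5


Square both sides: 2x - 13 = 5^2 = 25
2x = 25 + 13 = 38
x = 19
Check: sqrt(2*19 - 13) = sqrt(25) = 5 ✓

x = 19


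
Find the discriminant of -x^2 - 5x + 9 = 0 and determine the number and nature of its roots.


For ax^2 + bx + c = 0, discriminant D = b^2 - 4ac
Here a = -1, b = -5, c = 9
D = (-5)^2 - 4(-1)(9) = 25 + 36 = 61

D = 61 > 0 but not a perfect square
The equation has 2 distinct real irrational roots.

Discriminant = 61, 2 distinct real irrational roots


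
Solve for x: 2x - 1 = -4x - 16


Starting with: 2x - 1 = -4x - 16
Move all x terms to left: (2 + 4)x = -16 + 1
Simplify: 6x = -15
Divide both sides by 6: x = -5/2

x = -5/2


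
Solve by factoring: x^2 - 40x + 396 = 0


We need two numbers that multiply to 396 and add to -40.
Those numbers are -22 and -18 (since (-22) * (-18) = 396 and (-22) + (-18) = -40).
So x^2 - 40x + 396 = (x - 22)(x - 18) = 0
Setting each factor to zero: x = 22 or x = 18

x = 18, x = 22


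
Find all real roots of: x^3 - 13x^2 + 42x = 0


The constant term is 0, so x = 0 is a root. Factor out x:
  x(x^2 - 13x + 42) = 0
Solve the quadratic x^2 - 13x + 42 = 0: discriminant = (-13)^2 - 4(1)(42) = 169 - 168 = 1.
sqrt(1) = 1, so x = (13 ± 1)/2: x = 7 or x = 6.

x = 0, x = 6, x = 7


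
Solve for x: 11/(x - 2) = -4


Multiply both sides by (x - 2): 11 = -4(x - 2)
Distribute: 11 = -4x + 8
-4x = 11 - 8 = 3
x = -3/4

x = -3/4


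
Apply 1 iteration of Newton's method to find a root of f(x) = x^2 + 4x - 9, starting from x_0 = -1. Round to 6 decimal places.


Newton's method: x_(n+1) = x_n - f(x_n)/f'(x_n)
f(x) = x^2 + 4x - 9
f'(x) = 2x + 4

Iteration 1:
  f(-1.000000) = -12.000000
  f'(-1.000000) = 2.000000
  x_1 = -1.000000 - (-12.000000)/(2.000000) = 5.000000

x_1 = 5.000000


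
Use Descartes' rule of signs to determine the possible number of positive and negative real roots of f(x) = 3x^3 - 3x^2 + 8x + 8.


Descartes' rule of signs:

For positive roots, count sign changes in f(x) = 3x^3 - 3x^2 + 8x + 8:
Signs of coefficients: +, -, +, +
Number of sign changes: 2
Possible positive real roots: 2, 0

For negative roots, examine f(-x) = -3x^3 - 3x^2 - 8x + 8:
Signs of coefficients: -, -, -, +
Number of sign changes: 1
Possible negative real roots: 1

Positive roots: 2 or 0; Negative roots: 1


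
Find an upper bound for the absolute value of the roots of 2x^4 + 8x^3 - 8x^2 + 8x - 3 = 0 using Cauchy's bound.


Cauchy's bound: all roots r satisfy |r| <= 1 + max(|a_i/a_n|) for i = 0,...,n-1
where a_n is the leading coefficient.

Coefficients: [2, 8, -8, 8, -3]
Leading coefficient a_n = 2
Ratios |a_i/a_n|: 4, 4, 4, 3/2
Maximum ratio: 4
Cauchy's bound: |r| <= 1 + 4 = 5

Upper bound = 5


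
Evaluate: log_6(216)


We need the exponent such that 6^? = 216
6^3 = 216
Therefore log_6(216) = 3

3


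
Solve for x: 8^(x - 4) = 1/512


Express both sides with the same base.
1/512 = 8^(-3)
Since the bases match, equate exponents: x - 4 = -3
So x = -3 - (-4) = 1

x = 1


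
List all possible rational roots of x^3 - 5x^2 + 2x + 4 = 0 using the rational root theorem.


Rational root theorem: possible roots are ±p/q where:
  p divides the constant term (4): p ∈ {1, 2, 4}
  q divides the leading coefficient (1): q ∈ {1}

All possible rational roots: -4, -2, -1, 1, 2, 4

-4, -2, -1, 1, 2, 4


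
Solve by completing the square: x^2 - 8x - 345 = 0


Start: x^2 - 8x - 345 = 0
Move constant: x^2 - 8x = 345
Half of -8 is -4, squared is 16
Add 16 to both sides: x^2 - 8x + 16 = 361
(x - 4)^2 = 361
x - 4 = ±19
x = 4 + 19 = 23 or x = 4 - 19 = -15

x = -15, x = 23


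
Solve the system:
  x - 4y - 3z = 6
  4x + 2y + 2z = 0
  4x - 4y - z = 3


Using Cramer's rule. Expand each determinant along the first row.
D  = 1*[2*(-1) - 2*(-4)] - (-4)*[4*(-1) - 2*4] + (-3)*[4*(-4) - 2*4]
  = 1*(6) - (-4)*(-12) + (-3)*(-24) = 30
Dx = 6*[2*(-1) - 2*(-4)] - (-4)*[0*(-1) - 2*3] + (-3)*[0*(-4) - 2*3]
  = 6*(6) - (-4)*(-6) + (-3)*(-6) = 30
Dy = 1*[0*(-1) - 2*3] - 6*[4*(-1) - 2*4] + (-3)*[4*3 - 0*4]
  = 1*(-6) - 6*(-12) + (-3)*(12) = 30
Dz = 1*[2*3 - 0*(-4)] - (-4)*[4*3 - 0*4] + 6*[4*(-4) - 2*4]
  = 1*(6) - (-4)*(12) + 6*(-24) = -90
x = Dx/D = 30/30 = 1, y = Dy/D = 30/30 = 1, z = Dz/D = -90/30 = -3
Check eq1: (1)(1) + (-4)(1) + (-3)(-3) = 6 = 6 ✓
Check eq2: (4)(1) + (2)(1) + (2)(-3) = 0 = 0 ✓
Check eq3: (4)(1) + (-4)(1) + (-1)(-3) = 3 = 3 ✓

x = 1, y = 1, z = -3


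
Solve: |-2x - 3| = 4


An absolute value equation |expr| = 4 gives two cases:
Case 1: -2x - 3 = 4
  -2x = 7, so x = -7/2
Case 2: -2x - 3 = -4
  -2x = -1, so x = 1/2

x = -7/2, x = 1/2


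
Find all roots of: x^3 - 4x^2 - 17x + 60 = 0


Let p(x) = x^3 - 4x^2 - 17x + 60. By the rational root theorem (leading coefficient 1), any rational root is an integer divisor of 60: try ±1, ±2, ... in turn.
Test x = 1: value = 40 ≠ 0.
Test x = -1: value = 72 ≠ 0.
Test x = 2: value = 18 ≠ 0.
Test x = -2: value = 70 ≠ 0.
Test x = 3: value = 0 ✓, so (x - 3) is a factor.
Synthetic division by (x - 3): bring down 1; 1(3) - 4 = -1; (-1)(3) - 17 = -20; (-20)(3) + 60 = 0 → quotient x^2 - x - 20, remainder 0.
Solve the quadratic x^2 - x - 20 = 0: discriminant = (-1)^2 - 4(1)(-20) = 1 + 80 = 81.
sqrt(81) = 9, so x = (1 ± 9)/2: x = 5 or x = -4.
Collecting all roots found:

x = -4, x = 3, x = 5


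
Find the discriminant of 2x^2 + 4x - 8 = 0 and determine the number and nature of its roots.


For ax^2 + bx + c = 0, discriminant D = b^2 - 4ac
Here a = 2, b = 4, c = -8
D = (4)^2 - 4(2)(-8) = 16 + 64 = 80

D = 80 > 0 but not a perfect square
The equation has 2 distinct real irrational roots.

Discriminant = 80, 2 distinct real irrational roots


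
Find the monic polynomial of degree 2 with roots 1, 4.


A monic polynomial with roots 1, 4 is:
p(x) = (x - 1)(x - 4)
After multiplying by (x - 1): x - 1
After multiplying by (x - 4): x^2 - 5x + 4

x^2 - 5x + 4


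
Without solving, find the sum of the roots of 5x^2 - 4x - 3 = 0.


By Vieta's formulas for ax^2 + bx + c = 0:
  Sum of roots = -b/a
  Product of roots = c/a

Here a = 5, b = -4, c = -3
Sum = -(-4)/5 = 4/5
Product = -3/5 = -3/5

Sum = 4/5


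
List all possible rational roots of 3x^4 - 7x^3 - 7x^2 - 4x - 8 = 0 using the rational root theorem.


Rational root theorem: possible roots are ±p/q where:
  p divides the constant term (-8): p ∈ {1, 2, 4, 8}
  q divides the leading coefficient (3): q ∈ {1, 3}

All possible rational roots: -8, -4, -8/3, -2, -4/3, -1, -2/3, -1/3, 1/3, 2/3, 1, 4/3, 2, 8/3, 4, 8

-8, -4, -8/3, -2, -4/3, -1, -2/3, -1/3, 1/3, 2/3, 1, 4/3, 2, 8/3, 4, 8


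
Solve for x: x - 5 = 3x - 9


Starting with: x - 5 = 3x - 9
Move all x terms to left: (1 - 3)x = -9 + 5
Simplify: -2x = -4
Divide both sides by -2: x = 2

x = 2


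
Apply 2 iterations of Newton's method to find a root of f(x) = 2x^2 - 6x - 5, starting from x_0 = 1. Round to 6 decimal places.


Newton's method: x_(n+1) = x_n - f(x_n)/f'(x_n)
f(x) = 2x^2 - 6x - 5
f'(x) = 4x - 6

Iteration 1:
  f(1.000000) = -9.000000
  f'(1.000000) = -2.000000
  x_1 = 1.000000 - (-9.000000)/(-2.000000) = -3.500000

Iteration 2:
  f(-3.500000) = 40.500000
  f'(-3.500000) = -20.000000
  x_2 = -3.500000 - (40.500000)/(-20.000000) = -1.475000

x_2 = -1.475000


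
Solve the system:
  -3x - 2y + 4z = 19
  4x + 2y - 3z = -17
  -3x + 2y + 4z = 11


Using Cramer's rule. Expand each determinant along the first row.
D  = (-3)*[2*4 - (-3)*2] - (-2)*[4*4 - (-3)*(-3)] + 4*[4*2 - 2*(-3)]
  = (-3)*(14) - (-2)*(7) + 4*(14) = 28
Dx = 19*[2*4 - (-3)*2] - (-2)*[(-17)*4 - (-3)*11] + 4*[(-17)*2 - 2*11]
  = 19*(14) - (-2)*(-35) + 4*(-56) = -28
Dy = (-3)*[(-17)*4 - (-3)*11] - 19*[4*4 - (-3)*(-3)] + 4*[4*11 - (-17)*(-3)]
  = (-3)*(-35) - 19*(7) + 4*(-7) = -56
Dz = (-3)*[2*11 - (-17)*2] - (-2)*[4*11 - (-17)*(-3)] + 19*[4*2 - 2*(-3)]
  = (-3)*(56) - (-2)*(-7) + 19*(14) = 84
x = Dx/D = -28/28 = -1, y = Dy/D = -56/28 = -2, z = Dz/D = 84/28 = 3
Check eq1: (-3)(-1) + (-2)(-2) + (4)(3) = 19 = 19 ✓
Check eq2: (4)(-1) + (2)(-2) + (-3)(3) = -17 = -17 ✓
Check eq3: (-3)(-1) + (2)(-2) + (4)(3) = 11 = 11 ✓

x = -1, y = -2, z = 3


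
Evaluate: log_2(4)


We need the exponent such that 2^? = 4
2^2 = 4
Therefore log_2(4) = 2

2


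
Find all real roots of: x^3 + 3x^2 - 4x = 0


The constant term is 0, so x = 0 is a root. Factor out x:
  x(x^2 + 3x - 4) = 0
Solve the quadratic x^2 + 3x - 4 = 0: discriminant = 3^2 - 4(1)(-4) = 9 + 16 = 25.
sqrt(25) = 5, so x = (-3 ± 5)/2: x = 1 or x = -4.

x = -4, x = 0, x = 1


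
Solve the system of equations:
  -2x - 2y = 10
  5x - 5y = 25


Using Cramer's rule:
Determinant D = (-2)(-5) - (5)(-2) = 10 + 10 = 20
Dx = (10)(-5) - (25)(-2) = -50 + 50 = 0
Dy = (-2)(25) - (5)(10) = -50 - 50 = -100
x = Dx/D = 0/20 = 0
y = Dy/D = -100/20 = -5

x = 0, y = -5


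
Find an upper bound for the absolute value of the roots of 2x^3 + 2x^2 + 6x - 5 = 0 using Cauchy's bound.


Cauchy's bound: all roots r satisfy |r| <= 1 + max(|a_i/a_n|) for i = 0,...,n-1
where a_n is the leading coefficient.

Coefficients: [2, 2, 6, -5]
Leading coefficient a_n = 2
Ratios |a_i/a_n|: 1, 3, 5/2
Maximum ratio: 3
Cauchy's bound: |r| <= 1 + 3 = 4

Upper bound = 4


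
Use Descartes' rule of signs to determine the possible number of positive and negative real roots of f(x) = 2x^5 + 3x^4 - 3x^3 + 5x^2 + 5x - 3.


Descartes' rule of signs:

For positive roots, count sign changes in f(x) = 2x^5 + 3x^4 - 3x^3 + 5x^2 + 5x - 3:
Signs of coefficients: +, +, -, +, +, -
Number of sign changes: 3
Possible positive real roots: 3, 1

For negative roots, examine f(-x) = -2x^5 + 3x^4 + 3x^3 + 5x^2 - 5x - 3:
Signs of coefficients: -, +, +, +, -, -
Number of sign changes: 2
Possible negative real roots: 2, 0

Positive roots: 3 or 1; Negative roots: 2 or 0


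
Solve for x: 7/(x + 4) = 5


Multiply both sides by (x + 4): 7 = 5(x + 4)
Distribute: 7 = 5x + 20
5x = 7 - 20 = -13
x = -13/5

x = -13/5


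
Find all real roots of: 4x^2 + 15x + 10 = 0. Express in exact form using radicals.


Using the quadratic formula: x = (-b ± sqrt(b^2 - 4ac)) / (2a)
Here a = 4, b = 15, c = 10
Discriminant = b^2 - 4ac = 15^2 - 4(4)(10) = 225 - 160 = 65
Since discriminant = 65 > 0, there are two real roots.
x = (-15 ± sqrt(65)) / 8
Numerically: x ≈ -0.8672 or x ≈ -2.8828

x = (-15 + sqrt(65)) / 8 or x = (-15 - sqrt(65)) / 8


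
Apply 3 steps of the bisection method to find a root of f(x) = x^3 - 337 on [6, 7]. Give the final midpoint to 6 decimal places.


f(x) = x^3 - 337
f(6) = -121 < 0
f(7) = 6 > 0

Step 1: midpoint = (6.000000 + 7.000000)/2 = 6.500000
  f(6.500000) = -62.375000
  f(mid) < 0, so root is in [6.500000, 7.000000]

Step 2: midpoint = (6.500000 + 7.000000)/2 = 6.750000
  f(6.750000) = -29.453125
  f(mid) < 0, so root is in [6.750000, 7.000000]

Step 3: midpoint = (6.750000 + 7.000000)/2 = 6.875000
  f(6.875000) = -12.048828
  f(mid) < 0, so root is in [6.875000, 7.000000]

midpoint = 6.875000


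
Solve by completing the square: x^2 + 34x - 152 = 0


Start: x^2 + 34x - 152 = 0
Move constant: x^2 + 34x = 152
Half of 34 is 17, squared is 289
Add 289 to both sides: x^2 + 34x + 289 = 441
(x + 17)^2 = 441
x + 17 = ±21
x = -17 + 21 = 4 or x = -17 - 21 = -38

x = -38, x = 4


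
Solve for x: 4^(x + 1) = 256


Express both sides with the same base.
256 = 4^4
Since the bases match, equate exponents: x + 1 = 4
So x = 4 - (1) = 3

x = 3


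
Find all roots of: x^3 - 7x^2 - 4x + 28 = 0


Let p(x) = x^3 - 7x^2 - 4x + 28. By the rational root theorem (leading coefficient 1), any rational root is an integer divisor of 28: try ±1, ±2, ... in turn.
Test x = 1: value = 18 ≠ 0.
Test x = -1: value = 24 ≠ 0.
Test x = 2: value = 0 ✓, so (x - 2) is a factor.
Synthetic division by (x - 2): bring down 1; 1(2) - 7 = -5; (-5)(2) - 4 = -14; (-14)(2) + 28 = 0 → quotient x^2 - 5x - 14, remainder 0.
Solve the quadratic x^2 - 5x - 14 = 0: discriminant = (-5)^2 - 4(1)(-14) = 25 + 56 = 81.
sqrt(81) = 9, so x = (5 ± 9)/2: x = 7 or x = -2.
Collecting all roots found:

x = -2, x = 2, x = 7


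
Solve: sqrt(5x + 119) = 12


Square both sides: 5x + 119 = 12^2 = 144
5x = 144 - 119 = 25
x = 5
Check: sqrt(5*5 + 119) = sqrt(144) = 12 ✓

x = 5


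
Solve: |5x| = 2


An absolute value equation |expr| = 2 gives two cases:
Case 1: 5x = 2
  5x = 2, so x = 2/5
Case 2: 5x = -2
  5x = -2, so x = -2/5

x = -2/5, x = 2/5


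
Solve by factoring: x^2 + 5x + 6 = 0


We need two numbers that multiply to 6 and add to 5.
Those numbers are 3 and 2 (since 3 * 2 = 6 and 3 + 2 = 5).
So x^2 + 5x + 6 = (x + 3)(x + 2) = 0
Setting each factor to zero: x = -3 or x = -2

x = -3, x = -2


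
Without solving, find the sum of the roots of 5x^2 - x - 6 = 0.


By Vieta's formulas for ax^2 + bx + c = 0:
  Sum of roots = -b/a
  Product of roots = c/a

Here a = 5, b = -1, c = -6
Sum = -(-1)/5 = 1/5
Product = -6/5 = -6/5

Sum = 1/5


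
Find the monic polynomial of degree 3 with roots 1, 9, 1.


A monic polynomial with roots 1, 9, 1 is:
p(x) = (x - 1)(x - 9)(x - 1)
After multiplying by (x - 1): x - 1
After multiplying by (x - 9): x^2 - 10x + 9
After multiplying by (x - 1): x^3 - 11x^2 + 19x - 9

x^3 - 11x^2 + 19x - 9


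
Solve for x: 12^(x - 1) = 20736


Express both sides with the same base.
20736 = 12^4
Since the bases match, equate exponents: x - 1 = 4
So x = 4 - (-1) = 5

x = 5


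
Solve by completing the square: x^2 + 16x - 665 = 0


Start: x^2 + 16x - 665 = 0
Move constant: x^2 + 16x = 665
Half of 16 is 8, squared is 64
Add 64 to both sides: x^2 + 16x + 64 = 729
(x + 8)^2 = 729
x + 8 = ±27
x = -8 + 27 = 19 or x = -8 - 27 = -35

x = -35, x = 19


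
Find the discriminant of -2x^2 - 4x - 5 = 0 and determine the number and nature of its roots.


For ax^2 + bx + c = 0, discriminant D = b^2 - 4ac
Here a = -2, b = -4, c = -5
D = (-4)^2 - 4(-2)(-5) = 16 - 40 = -24

D = -24 < 0
The equation has no real roots (2 complex conjugate roots).

Discriminant = -24, no real roots (2 complex conjugate roots)


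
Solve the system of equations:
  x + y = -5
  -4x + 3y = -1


Using Cramer's rule:
Determinant D = (1)(3) - (-4)(1) = 3 + 4 = 7
Dx = (-5)(3) - (-1)(1) = -15 + 1 = -14
Dy = (1)(-1) - (-4)(-5) = -1 - 20 = -21
x = Dx/D = -14/7 = -2
y = Dy/D = -21/7 = -3

x = -2, y = -3


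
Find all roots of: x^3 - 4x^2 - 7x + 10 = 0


Let p(x) = x^3 - 4x^2 - 7x + 10. By the rational root theorem (leading coefficient 1), any rational root is an integer divisor of 10: try ±1, ±2, ... in turn.
Test x = 1: value = 0 ✓, so (x - 1) is a factor.
Synthetic division by (x - 1): bring down 1; 1(1) - 4 = -3; (-3)(1) - 7 = -10; (-10)(1) + 10 = 0 → quotient x^2 - 3x - 10, remainder 0.
Solve the quadratic x^2 - 3x - 10 = 0: discriminant = (-3)^2 - 4(1)(-10) = 9 + 40 = 49.
sqrt(49) = 7, so x = (3 ± 7)/2: x = 5 or x = -2.
Collecting all roots found:

x = -2, x = 1, x = 5


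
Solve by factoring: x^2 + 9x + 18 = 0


We need two numbers that multiply to 18 and add to 9.
Those numbers are 3 and 6 (since 3 * 6 = 18 and 3 + 6 = 9).
So x^2 + 9x + 18 = (x + 3)(x + 6) = 0
Setting each factor to zero: x = -3 or x = -6

x = -6, x = -3


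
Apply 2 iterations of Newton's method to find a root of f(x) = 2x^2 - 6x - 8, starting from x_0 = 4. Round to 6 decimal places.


Newton's method: x_(n+1) = x_n - f(x_n)/f'(x_n)
f(x) = 2x^2 - 6x - 8
f'(x) = 4x - 6

Iteration 1:
  f(4.000000) = 0.000000
  f'(4.000000) = 10.000000
  x_1 = 4.000000 - (0.000000)/(10.000000) = 4.000000

Iteration 2:
  f(4.000000) = 0.000000
  f'(4.000000) = 10.000000
  x_2 = 4.000000 - (0.000000)/(10.000000) = 4.000000

x_2 = 4.000000


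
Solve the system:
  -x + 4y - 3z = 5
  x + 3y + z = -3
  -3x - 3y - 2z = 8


Using Cramer's rule. Expand each determinant along the first row.
D  = (-1)*[3*(-2) - 1*(-3)] - 4*[1*(-2) - 1*(-3)] + (-3)*[1*(-3) - 3*(-3)]
  = (-1)*(-3) - 4*(1) + (-3)*(6) = -19
Dx = 5*[3*(-2) - 1*(-3)] - 4*[(-3)*(-2) - 1*8] + (-3)*[(-3)*(-3) - 3*8]
  = 5*(-3) - 4*(-2) + (-3)*(-15) = 38
Dy = (-1)*[(-3)*(-2) - 1*8] - 5*[1*(-2) - 1*(-3)] + (-3)*[1*8 - (-3)*(-3)]
  = (-1)*(-2) - 5*(1) + (-3)*(-1) = 0
Dz = (-1)*[3*8 - (-3)*(-3)] - 4*[1*8 - (-3)*(-3)] + 5*[1*(-3) - 3*(-3)]
  = (-1)*(15) - 4*(-1) + 5*(6) = 19
x = Dx/D = 38/-19 = -2, y = Dy/D = 0/-19 = 0, z = Dz/D = 19/-19 = -1
Check eq1: (-1)(-2) + (4)(0) + (-3)(-1) = 5 = 5 ✓
Check eq2: (1)(-2) + (3)(0) + (1)(-1) = -3 = -3 ✓
Check eq3: (-3)(-2) + (-3)(0) + (-2)(-1) = 8 = 8 ✓

x = -2, y = 0, z = -1


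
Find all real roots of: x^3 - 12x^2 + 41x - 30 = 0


Let p(x) = x^3 - 12x^2 + 41x - 30. By the rational root theorem (leading coefficient 1), any rational root is an integer divisor of 30: try ±1, ±2, ... in turn.
Test x = 1: value = 0 ✓, so (x - 1) is a factor.
Synthetic division by (x - 1): bring down 1; 1(1) - 12 = -11; (-11)(1) + 41 = 30; 30(1) - 30 = 0 → quotient x^2 - 11x + 30, remainder 0.
Solve the quadratic x^2 - 11x + 30 = 0: discriminant = (-11)^2 - 4(1)(30) = 121 - 120 = 1.
sqrt(1) = 1, so x = (11 ± 1)/2: x = 6 or x = 5.

x = 1, x = 5, x = 6


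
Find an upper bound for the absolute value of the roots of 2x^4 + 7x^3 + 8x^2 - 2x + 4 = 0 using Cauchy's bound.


Cauchy's bound: all roots r satisfy |r| <= 1 + max(|a_i/a_n|) for i = 0,...,n-1
where a_n is the leading coefficient.

Coefficients: [2, 7, 8, -2, 4]
Leading coefficient a_n = 2
Ratios |a_i/a_n|: 7/2, 4, 1, 2
Maximum ratio: 4
Cauchy's bound: |r| <= 1 + 4 = 5

Upper bound = 5


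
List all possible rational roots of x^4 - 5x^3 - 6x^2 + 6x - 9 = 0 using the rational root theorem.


Rational root theorem: possible roots are ±p/q where:
  p divides the constant term (-9): p ∈ {1, 3, 9}
  q divides the leading coefficient (1): q ∈ {1}

All possible rational roots: -9, -3, -1, 1, 3, 9

-9, -3, -1, 1, 3, 9


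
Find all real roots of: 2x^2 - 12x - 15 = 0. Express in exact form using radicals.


Using the quadratic formula: x = (-b ± sqrt(b^2 - 4ac)) / (2a)
Here a = 2, b = -12, c = -15
Discriminant = b^2 - 4ac = (-12)^2 - 4(2)(-15) = 144 + 120 = 264
Since discriminant = 264 > 0, there are two real roots.
x = (12 ± 2*sqrt(66)) / 4
Simplifying: x = (6 ± sqrt(66)) / 2
Numerically: x ≈ 7.0620 or x ≈ -1.0620

x = (6 + sqrt(66)) / 2 or x = (6 - sqrt(66)) / 2


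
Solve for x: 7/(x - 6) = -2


Multiply both sides by (x - 6): 7 = -2(x - 6)
Distribute: 7 = -2x + 12
-2x = 7 - 12 = -5
x = 5/2

x = 5/2


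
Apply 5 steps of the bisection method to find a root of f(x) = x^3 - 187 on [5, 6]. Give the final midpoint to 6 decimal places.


f(x) = x^3 - 187
f(5) = -62 < 0
f(6) = 29 > 0

Step 1: midpoint = (5.000000 + 6.000000)/2 = 5.500000
  f(5.500000) = -20.625000
  f(mid) < 0, so root is in [5.500000, 6.000000]

Step 2: midpoint = (5.500000 + 6.000000)/2 = 5.750000
  f(5.750000) = 3.109375
  f(mid) > 0, so root is in [5.500000, 5.750000]

Step 3: midpoint = (5.500000 + 5.750000)/2 = 5.625000
  f(5.625000) = -9.021484
  f(mid) < 0, so root is in [5.625000, 5.750000]

Step 4: midpoint = (5.625000 + 5.750000)/2 = 5.687500
  f(5.687500) = -3.022705
  f(mid) < 0, so root is in [5.687500, 5.750000]

Step 5: midpoint = (5.687500 + 5.750000)/2 = 5.718750
  f(5.718750) = 0.026581
  f(mid) > 0, so root is in [5.687500, 5.718750]

midpoint = 5.718750


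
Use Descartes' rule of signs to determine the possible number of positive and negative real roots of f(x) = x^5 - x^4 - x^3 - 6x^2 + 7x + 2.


Descartes' rule of signs:

For positive roots, count sign changes in f(x) = x^5 - x^4 - x^3 - 6x^2 + 7x + 2:
Signs of coefficients: +, -, -, -, +, +
Number of sign changes: 2
Possible positive real roots: 2, 0

For negative roots, examine f(-x) = -x^5 - x^4 + x^3 - 6x^2 - 7x + 2:
Signs of coefficients: -, -, +, -, -, +
Number of sign changes: 3
Possible negative real roots: 3, 1

Positive roots: 2 or 0; Negative roots: 3 or 1


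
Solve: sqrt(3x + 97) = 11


Square both sides: 3x + 97 = 11^2 = 121
3x = 121 - 97 = 24
x = 8
Check: sqrt(3*8 + 97) = sqrt(121) = 11 ✓

x = 8


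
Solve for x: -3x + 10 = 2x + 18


Starting with: -3x + 10 = 2x + 18
Move all x terms to left: (-3 - 2)x = 18 - 10
Simplify: -5x = 8
Divide both sides by -5: x = -8/5

x = -8/5


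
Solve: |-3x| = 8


An absolute value equation |expr| = 8 gives two cases:
Case 1: -3x = 8
  -3x = 8, so x = -8/3
Case 2: -3x = -8
  -3x = -8, so x = 8/3

x = -8/3, x = 8/3


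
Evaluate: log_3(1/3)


We need the exponent such that 3^? = 1/3
3^(-1) = 1/3^1 = 1/3
Therefore log_3(1/3) = -1

-1


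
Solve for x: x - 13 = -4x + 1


Starting with: x - 13 = -4x + 1
Move all x terms to left: (1 + 4)x = 1 + 13
Simplify: 5x = 14
Divide both sides by 5: x = 14/5

x = 14/5


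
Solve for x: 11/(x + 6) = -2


Multiply both sides by (x + 6): 11 = -2(x + 6)
Distribute: 11 = -2x - 12
-2x = 11 + 12 = 23
x = -23/2

x = -23/2


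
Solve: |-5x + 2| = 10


An absolute value equation |expr| = 10 gives two cases:
Case 1: -5x + 2 = 10
  -5x = 8, so x = -8/5
Case 2: -5x + 2 = -10
  -5x = -12, so x = 12/5

x = -8/5, x = 12/5


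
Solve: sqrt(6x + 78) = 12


Square both sides: 6x + 78 = 12^2 = 144
6x = 144 - 78 = 66
x = 11
Check: sqrt(6*11 + 78) = sqrt(144) = 12 ✓

x = 11


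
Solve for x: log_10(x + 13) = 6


Convert to exponential form: x + 13 = 10^6 = 1000000
x = 1000000 - 13 = 999987
Check: log_10(999987 + 13) = log_10(1000000) = log_10(1000000) = 6 ✓

x = 999987


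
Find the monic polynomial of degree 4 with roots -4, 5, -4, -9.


A monic polynomial with roots -4, 5, -4, -9 is:
p(x) = (x + 4)(x - 5)(x + 4)(x + 9)
After multiplying by (x + 4): x + 4
After multiplying by (x - 5): x^2 - x - 20
After multiplying by (x + 4): x^3 + 3x^2 - 24x - 80
After multiplying by (x + 9): x^4 + 12x^3 + 3x^2 - 296x - 720

x^4 + 12x^3 + 3x^2 - 296x - 720


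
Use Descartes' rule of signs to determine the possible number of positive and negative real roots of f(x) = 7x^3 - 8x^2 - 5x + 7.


Descartes' rule of signs:

For positive roots, count sign changes in f(x) = 7x^3 - 8x^2 - 5x + 7:
Signs of coefficients: +, -, -, +
Number of sign changes: 2
Possible positive real roots: 2, 0

For negative roots, examine f(-x) = -7x^3 - 8x^2 + 5x + 7:
Signs of coefficients: -, -, +, +
Number of sign changes: 1
Possible negative real roots: 1

Positive roots: 2 or 0; Negative roots: 1


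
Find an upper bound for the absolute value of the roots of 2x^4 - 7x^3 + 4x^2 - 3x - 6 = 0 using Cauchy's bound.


Cauchy's bound: all roots r satisfy |r| <= 1 + max(|a_i/a_n|) for i = 0,...,n-1
where a_n is the leading coefficient.

Coefficients: [2, -7, 4, -3, -6]
Leading coefficient a_n = 2
Ratios |a_i/a_n|: 7/2, 2, 3/2, 3
Maximum ratio: 7/2
Cauchy's bound: |r| <= 1 + 7/2 = 9/2

Upper bound = 9/2


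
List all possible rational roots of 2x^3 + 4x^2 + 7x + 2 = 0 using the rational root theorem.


Rational root theorem: possible roots are ±p/q where:
  p divides the constant term (2): p ∈ {1, 2}
  q divides the leading coefficient (2): q ∈ {1, 2}

All possible rational roots: -2, -1, -1/2, 1/2, 1, 2

-2, -1, -1/2, 1/2, 1, 2


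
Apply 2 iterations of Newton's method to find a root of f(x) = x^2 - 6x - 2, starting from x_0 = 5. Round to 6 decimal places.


Newton's method: x_(n+1) = x_n - f(x_n)/f'(x_n)
f(x) = x^2 - 6x - 2
f'(x) = 2x - 6

Iteration 1:
  f(5.000000) = -7.000000
  f'(5.000000) = 4.000000
  x_1 = 5.000000 - (-7.000000)/(4.000000) = 6.750000

Iteration 2:
  f(6.750000) = 3.062500
  f'(6.750000) = 7.500000
  x_2 = 6.750000 - (3.062500)/(7.500000) = 6.341667

x_2 = 6.341667


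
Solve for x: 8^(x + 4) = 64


Express both sides with the same base.
64 = 8^2
Since the bases match, equate exponents: x + 4 = 2
So x = 2 - (4) = -2

x = -2


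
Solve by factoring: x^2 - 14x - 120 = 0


We need two numbers that multiply to -120 and add to -14.
Those numbers are -20 and 6 (since (-20) * 6 = -120 and (-20) + 6 = -14).
So x^2 - 14x - 120 = (x - 20)(x + 6) = 0
Setting each factor to zero: x = 20 or x = -6

x = -6, x = 20


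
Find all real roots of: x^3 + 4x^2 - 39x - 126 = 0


Let p(x) = x^3 + 4x^2 - 39x - 126. By the rational root theorem (leading coefficient 1), any rational root is an integer divisor of 126: try ±1, ±2, ... in turn.
Test x = 1: value = -160 ≠ 0.
Test x = -1: value = -84 ≠ 0.
Test x = 2: value = -180 ≠ 0.
Test x = -2: value = -40 ≠ 0.
Test x = 3: value = -180 ≠ 0.
Test x = -3: value = 0 ✓, so (x + 3) is a factor.
Synthetic division by (x + 3): bring down 1; 1(-3) + 4 = 1; 1(-3) - 39 = -42; (-42)(-3) - 126 = 0 → quotient x^2 + x - 42, remainder 0.
Solve the quadratic x^2 + x - 42 = 0: discriminant = 1^2 - 4(1)(-42) = 1 + 168 = 169.
sqrt(169) = 13, so x = (-1 ± 13)/2: x = 6 or x = -7.

x = -7, x = -3, x = 6


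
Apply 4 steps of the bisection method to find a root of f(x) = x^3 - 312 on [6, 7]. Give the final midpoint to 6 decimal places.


f(x) = x^3 - 312
f(6) = -96 < 0
f(7) = 31 > 0

Step 1: midpoint = (6.000000 + 7.000000)/2 = 6.500000
  f(6.500000) = -37.375000
  f(mid) < 0, so root is in [6.500000, 7.000000]

Step 2: midpoint = (6.500000 + 7.000000)/2 = 6.750000
  f(6.750000) = -4.453125
  f(mid) < 0, so root is in [6.750000, 7.000000]

Step 3: midpoint = (6.750000 + 7.000000)/2 = 6.875000
  f(6.875000) = 12.951172
  f(mid) > 0, so root is in [6.750000, 6.875000]

Step 4: midpoint = (6.750000 + 6.875000)/2 = 6.812500
  f(6.812500) = 4.169189
  f(mid) > 0, so root is in [6.750000, 6.812500]

midpoint = 6.812500


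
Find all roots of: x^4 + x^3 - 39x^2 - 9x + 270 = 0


Let p(x) = x^4 + x^3 - 39x^2 - 9x + 270. By the rational root theorem (leading coefficient 1), any rational root is an integer divisor of 270: try ±1, ±2, ... in turn.
Test x = 1: value = 224 ≠ 0.
Test x = -1: value = 240 ≠ 0.
Test x = 2: value = 120 ≠ 0.
Test x = -2: value = 140 ≠ 0.
Test x = 3: value = 0 ✓, so (x - 3) is a factor.
Synthetic division by (x - 3): bring down 1; 1(3) + 1 = 4; 4(3) - 39 = -27; (-27)(3) - 9 = -90; (-90)(3) + 270 = 0 → quotient x^3 + 4x^2 - 27x - 90, remainder 0.
Continue with the quotient x^3 + 4x^2 - 27x - 90 (candidates must divide 90; re-test x = 3 first in case it repeats).
Test x = 3: value = -108 ≠ 0.
Test x = -3: value = 0 ✓, so (x + 3) is a factor.
Synthetic division by (x + 3): bring down 1; 1(-3) + 4 = 1; 1(-3) - 27 = -30; (-30)(-3) - 90 = 0 → quotient x^2 + x - 30, remainder 0.
Solve the quadratic x^2 + x - 30 = 0: discriminant = 1^2 - 4(1)(-30) = 1 + 120 = 121.
sqrt(121) = 11, so x = (-1 ± 11)/2: x = 5 or x = -6.
Collecting all roots found:

x = -6, x = -3, x = 3, x = 5


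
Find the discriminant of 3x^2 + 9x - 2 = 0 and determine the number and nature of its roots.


For ax^2 + bx + c = 0, discriminant D = b^2 - 4ac
Here a = 3, b = 9, c = -2
D = (9)^2 - 4(3)(-2) = 81 + 24 = 105

D = 105 > 0 but not a perfect square
The equation has 2 distinct real irrational roots.

Discriminant = 105, 2 distinct real irrational roots


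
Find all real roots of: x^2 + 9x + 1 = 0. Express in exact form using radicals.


Using the quadratic formula: x = (-b ± sqrt(b^2 - 4ac)) / (2a)
Here a = 1, b = 9, c = 1
Discriminant = b^2 - 4ac = 9^2 - 4(1)(1) = 81 - 4 = 77
Since discriminant = 77 > 0, there are two real roots.
x = (-9 ± sqrt(77)) / 2
Numerically: x ≈ -0.1125 or x ≈ -8.8875

x = (-9 + sqrt(77)) / 2 or x = (-9 - sqrt(77)) / 2


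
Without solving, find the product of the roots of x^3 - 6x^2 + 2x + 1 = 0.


By Vieta's formulas for x^3 + bx^2 + cx + d = 0:
  r1 + r2 + r3 = -b/a = 6
  r1*r2 + r1*r3 + r2*r3 = c/a = 2
  r1*r2*r3 = -d/a = -1


Product = -1


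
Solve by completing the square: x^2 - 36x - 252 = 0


Start: x^2 - 36x - 252 = 0
Move constant: x^2 - 36x = 252
Half of -36 is -18, squared is 324
Add 324 to both sides: x^2 - 36x + 324 = 576
(x - 18)^2 = 576
x - 18 = ±24
x = 18 + 24 = 42 or x = 18 - 24 = -6

x = -6, x = 42


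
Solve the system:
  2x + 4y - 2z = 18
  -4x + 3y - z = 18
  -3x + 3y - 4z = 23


Using Cramer's rule. Expand each determinant along the first row.
D  = 2*[3*(-4) - (-1)*3] - 4*[(-4)*(-4) - (-1)*(-3)] + (-2)*[(-4)*3 - 3*(-3)]
  = 2*(-9) - 4*(13) + (-2)*(-3) = -64
Dx = 18*[3*(-4) - (-1)*3] - 4*[18*(-4) - (-1)*23] + (-2)*[18*3 - 3*23]
  = 18*(-9) - 4*(-49) + (-2)*(-15) = 64
Dy = 2*[18*(-4) - (-1)*23] - 18*[(-4)*(-4) - (-1)*(-3)] + (-2)*[(-4)*23 - 18*(-3)]
  = 2*(-49) - 18*(13) + (-2)*(-38) = -256
Dz = 2*[3*23 - 18*3] - 4*[(-4)*23 - 18*(-3)] + 18*[(-4)*3 - 3*(-3)]
  = 2*(15) - 4*(-38) + 18*(-3) = 128
x = Dx/D = 64/-64 = -1, y = Dy/D = -256/-64 = 4, z = Dz/D = 128/-64 = -2
Check eq1: (2)(-1) + (4)(4) + (-2)(-2) = 18 = 18 ✓
Check eq2: (-4)(-1) + (3)(4) + (-1)(-2) = 18 = 18 ✓
Check eq3: (-3)(-1) + (3)(4) + (-4)(-2) = 23 = 23 ✓

x = -1, y = 4, z = -2


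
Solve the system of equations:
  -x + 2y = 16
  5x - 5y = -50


Using Cramer's rule:
Determinant D = (-1)(-5) - (5)(2) = 5 - 10 = -5
Dx = (16)(-5) - (-50)(2) = -80 + 100 = 20
Dy = (-1)(-50) - (5)(16) = 50 - 80 = -30
x = Dx/D = 20/-5 = -4
y = Dy/D = -30/-5 = 6

x = -4, y = 6


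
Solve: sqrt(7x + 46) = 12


Square both sides: 7x + 46 = 12^2 = 144
7x = 144 - 46 = 98
x = 14
Check: sqrt(7*14 + 46) = sqrt(144) = 12 ✓

x = 14


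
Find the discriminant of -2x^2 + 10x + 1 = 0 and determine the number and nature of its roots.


For ax^2 + bx + c = 0, discriminant D = b^2 - 4ac
Here a = -2, b = 10, c = 1
D = (10)^2 - 4(-2)(1) = 100 + 8 = 108

D = 108 > 0 but not a perfect square
The equation has 2 distinct real irrational roots.

Discriminant = 108, 2 distinct real irrational roots


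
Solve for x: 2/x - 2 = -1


Subtract -2 from both sides: 2/x = 1
Multiply both sides by x: 2 = 1 * x
Divide by 1: x = 2

x = 2


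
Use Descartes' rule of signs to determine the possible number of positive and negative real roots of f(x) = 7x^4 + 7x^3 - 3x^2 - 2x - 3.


Descartes' rule of signs:

For positive roots, count sign changes in f(x) = 7x^4 + 7x^3 - 3x^2 - 2x - 3:
Signs of coefficients: +, +, -, -, -
Number of sign changes: 1
Possible positive real roots: 1

For negative roots, examine f(-x) = 7x^4 - 7x^3 - 3x^2 + 2x - 3:
Signs of coefficients: +, -, -, +, -
Number of sign changes: 3
Possible negative real roots: 3, 1

Positive roots: 1; Negative roots: 3 or 1
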